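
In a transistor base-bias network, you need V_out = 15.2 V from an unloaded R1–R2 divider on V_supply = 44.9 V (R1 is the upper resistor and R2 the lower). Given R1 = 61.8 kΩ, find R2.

R2 ≈ 31.6 kΩ

V_out/V_supply = R2/(R1+R2) = 0.3385.
So R2 = R1 · V_out/(V_supply − V_out) = 61.8 × 15.2/(44.9 − 15.2) = 61.8 × 0.5118 = 31.63 kΩ.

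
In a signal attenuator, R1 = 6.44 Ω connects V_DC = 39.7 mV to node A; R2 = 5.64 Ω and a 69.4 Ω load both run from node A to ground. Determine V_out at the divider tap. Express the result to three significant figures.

V_out ≈ 17.8 mV

The load sits in parallel with R2, giving an effective lower resistance R2' = R2·R_L/(R2+R_L) = 5.216 Ω.
Then V_out = V_DC · R2'/(R1 + R2') = 39.7 × 5.216/11.66 = 17.77 mV.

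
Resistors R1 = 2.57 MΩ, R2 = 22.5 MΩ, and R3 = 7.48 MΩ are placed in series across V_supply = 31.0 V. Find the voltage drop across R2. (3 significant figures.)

V ≈ 21.4 V

Total series resistance ΣR = 2.57 + 22.5 + 7.48 = 32.55 MΩ.
Voltage divider: V = V_supply · (22.50 / 32.55) = 31.0 × 0.6912 = 21.43 V.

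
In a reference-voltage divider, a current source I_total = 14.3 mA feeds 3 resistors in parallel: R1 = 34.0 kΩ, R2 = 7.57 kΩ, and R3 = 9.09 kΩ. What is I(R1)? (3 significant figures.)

ΣG = 1/34.0 + 1/7.57 + 1/9.09 = 0.2715.
R1 takes the fraction G_k/ΣG = 0.02941/0.2715 = 0.1083, so I = 14.3 × 0.1083 = 1.549 mA.

I ≈ 1.55 mA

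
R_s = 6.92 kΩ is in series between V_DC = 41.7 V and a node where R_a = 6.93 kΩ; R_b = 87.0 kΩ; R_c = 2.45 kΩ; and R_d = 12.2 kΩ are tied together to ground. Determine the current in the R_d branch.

Combine the parallel branches: R_p = (1/6.93 + 1/87.0 + 1/2.45 + 1/12.2)⁻¹ = 1.548 kΩ.
V_A = 41.7 × 1.548/8.468 = 7.624 V.
I(R_d) = V_A / R_d = 7.624/12.2 = 0.6249 mA.

I ≈ 0.625 mA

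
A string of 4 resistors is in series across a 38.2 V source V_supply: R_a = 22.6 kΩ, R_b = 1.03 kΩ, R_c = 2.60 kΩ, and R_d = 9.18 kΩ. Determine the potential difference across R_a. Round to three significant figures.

V ≈ 24.4 V

ΣR = 22.6 + 1.03 + 2.60 + 9.18 = 35.41 kΩ.
Voltage divider: V = V_supply · (22.60 / 35.41) = 38.2 × 0.6382 = 24.38 V.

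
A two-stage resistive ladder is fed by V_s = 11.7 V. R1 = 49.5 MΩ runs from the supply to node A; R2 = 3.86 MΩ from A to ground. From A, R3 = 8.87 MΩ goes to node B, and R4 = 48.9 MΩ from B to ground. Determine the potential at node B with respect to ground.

Looking into the second stage from A: R3 + R4 = 57.77 MΩ appears in parallel with R2.
Effective lower resistance at A: R2 ‖ 57.77 = 3.618 MΩ.
So V_A = 11.7 × 0.06812 = 0.7970 V.
Then the unloaded second divider: V_B = V_A × R4/(R3+R4) = 0.7970 × 0.8465 = 0.6746 V.

V_B ≈ 0.675 V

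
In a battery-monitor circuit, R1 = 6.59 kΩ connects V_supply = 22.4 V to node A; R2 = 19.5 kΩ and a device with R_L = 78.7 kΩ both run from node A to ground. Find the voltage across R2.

V_out ≈ 15.8 V

The load sits in parallel with R2, giving an effective lower resistance R2' = R2·R_L/(R2+R_L) = 15.63 kΩ.
Voltage divider with the loaded lower leg: V_out = 22.4 × 15.63/(6.59 + 15.63) = 22.4 × 0.7034 = 15.76 V.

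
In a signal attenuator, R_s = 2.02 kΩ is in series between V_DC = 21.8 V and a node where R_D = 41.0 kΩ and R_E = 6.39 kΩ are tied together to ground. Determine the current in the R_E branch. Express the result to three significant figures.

I ≈ 2.50 mA

Equivalent of the parallel group: R_p = 5.528 kΩ.
V_A by voltage divider: V_A = 21.8 × 5.528/(2.02 + 5.528) = 15.97 V.
Branch current I = V_A/R_E = 15.97/6.39 = 2.499 mA.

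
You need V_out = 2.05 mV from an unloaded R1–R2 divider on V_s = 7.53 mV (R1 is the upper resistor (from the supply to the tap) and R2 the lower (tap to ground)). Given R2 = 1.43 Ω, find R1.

R1 ≈ 3.82 Ω

Required fraction k = V_out/V_s = 0.2722.
R1 = R2·(1/k − 1) = 1.43 × 2.673 = 3.823 Ω.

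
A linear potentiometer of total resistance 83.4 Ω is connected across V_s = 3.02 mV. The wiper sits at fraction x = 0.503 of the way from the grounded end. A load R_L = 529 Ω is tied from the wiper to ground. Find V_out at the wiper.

Lower segment x·R_p = 41.95 Ω; upper segment (1−x)·R_p = 41.45 Ω.
R_L loads the lower segment: effective lower R = 38.87 Ω.
Then V_out = V_s · 38.87/(41.45 + 38.87) = 1.461 mV.

V_out ≈ 1.46 mV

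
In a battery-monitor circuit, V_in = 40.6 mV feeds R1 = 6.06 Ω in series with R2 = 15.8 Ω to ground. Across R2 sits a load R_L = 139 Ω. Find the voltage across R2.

First combine the lower leg with the load: R2 ‖ R_L = 14.19 Ω.
Now apply the divider: V_out = 40.6 × 0.7007 = 28.45 mV.
(Unloaded it would be 29.3 mV; the load pulls it down.)

V_out ≈ 28.4 mV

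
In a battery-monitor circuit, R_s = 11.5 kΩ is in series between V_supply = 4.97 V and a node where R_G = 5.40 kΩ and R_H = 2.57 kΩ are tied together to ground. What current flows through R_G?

Combine the parallel branches: R_p = (1/5.40 + 1/2.57)⁻¹ = 1.741 kΩ.
V_A by voltage divider: V_A = 4.97 × 1.741/(11.5 + 1.741) = 0.6536 V.
I(R_G) = V_A / R_G = 0.6536/5.40 = 0.1210 mA.
(Equivalently: I_total = 0.3753 mA, then current-divider fraction G_k/ΣG = 0.3225.)

I ≈ 0.121 mA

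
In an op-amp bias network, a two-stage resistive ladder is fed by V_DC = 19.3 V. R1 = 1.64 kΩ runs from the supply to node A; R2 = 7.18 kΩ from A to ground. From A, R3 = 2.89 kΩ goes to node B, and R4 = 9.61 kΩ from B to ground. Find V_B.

V_B ≈ 10.9 V

Looking into the second stage from A: R3 + R4 = 12.50 kΩ appears in parallel with R2.
R2 ‖ (R3+R4) = 4.560 kΩ.
V_A = 19.3 × 4.560/(1.64 + 4.560) = 14.20 V.
Stage 2 is unloaded, so V_B = V_A · R4/(R3+R4) = 14.20 × 9.61/12.50 = 10.91 V.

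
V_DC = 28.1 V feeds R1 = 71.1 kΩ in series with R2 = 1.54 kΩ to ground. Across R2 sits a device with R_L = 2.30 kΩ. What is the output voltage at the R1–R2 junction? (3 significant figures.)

V_out ≈ 0.360 V

First combine the lower leg with the load: R2 ‖ R_L = 0.9224 kΩ.
Then V_out = V_DC · R2'/(R1 + R2') = 28.1 × 0.9224/72.02 = 0.3599 V.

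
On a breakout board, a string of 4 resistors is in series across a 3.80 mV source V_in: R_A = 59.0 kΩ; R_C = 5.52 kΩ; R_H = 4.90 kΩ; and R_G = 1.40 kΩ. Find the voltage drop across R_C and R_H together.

V ≈ 0.559 mV

Series total: ΣR = 59.0 + 5.52 + 4.90 + 1.40 = 70.82 kΩ.
R_{R_C..R_H} = 5.52 + 4.90 = 10.42 kΩ.
V = V_in · R/ΣR = 3.80 × 0.1471 = 0.5591 mV.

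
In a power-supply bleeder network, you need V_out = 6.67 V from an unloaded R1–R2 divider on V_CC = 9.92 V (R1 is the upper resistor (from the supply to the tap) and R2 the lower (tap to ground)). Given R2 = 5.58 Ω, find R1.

The divider ratio is R2/(R1+R2) = 6.67/9.92 = 0.6724.
Rearranging, R1 = R2·(1−k)/k = 5.58 × 0.4873 = 2.719 Ω.

R1 ≈ 2.72 Ω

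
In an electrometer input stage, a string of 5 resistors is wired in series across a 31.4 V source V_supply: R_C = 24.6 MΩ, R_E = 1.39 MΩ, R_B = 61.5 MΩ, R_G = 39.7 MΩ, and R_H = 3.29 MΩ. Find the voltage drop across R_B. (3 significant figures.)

ΣR = 24.6 + 1.39 + 61.5 + 39.7 + 3.29 = 130.5 MΩ.
By the voltage-divider rule, V = 31.4 × 61.50/130.5 = 14.80 V.

V ≈ 14.8 V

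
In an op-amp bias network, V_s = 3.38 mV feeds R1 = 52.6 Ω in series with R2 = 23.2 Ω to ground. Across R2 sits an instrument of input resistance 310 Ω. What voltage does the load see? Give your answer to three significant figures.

V_out ≈ 0.983 mV

R2 ‖ R_L = (23.2 × 310)/(23.2 + 310) = 21.58 Ω.
Then V_out = V_s · R2'/(R1 + R2') = 3.38 × 21.58/74.18 = 0.9834 mV.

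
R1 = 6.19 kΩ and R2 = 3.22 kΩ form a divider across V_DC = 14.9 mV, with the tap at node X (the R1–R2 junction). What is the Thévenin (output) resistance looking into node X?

With V_DC suppressed (replaced by a short), R_th = R1 ‖ R2 = (6.190 × 3.22)/(6.190 + 3.22) = 2.118 kΩ.

R_th ≈ 2.12 kΩ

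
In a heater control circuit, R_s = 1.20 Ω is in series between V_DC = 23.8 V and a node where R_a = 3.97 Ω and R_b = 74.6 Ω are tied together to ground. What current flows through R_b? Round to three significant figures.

I ≈ 0.242 A

Parallel bank: R_p = 1/(1/3.97 + 1/74.6) = 3.769 Ω.
V_A = 23.8 × 3.769/4.969 = 18.05 V.
Branch current I = V_A/R_b = 18.05/74.6 = 0.2420 A.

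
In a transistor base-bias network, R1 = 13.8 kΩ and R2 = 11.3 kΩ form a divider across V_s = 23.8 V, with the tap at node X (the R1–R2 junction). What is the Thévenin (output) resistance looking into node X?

Zeroing V_s shorts the top of R1 to ground, so R_th = R1 ‖ R2 = 6.213 kΩ.

R_th ≈ 6.21 kΩ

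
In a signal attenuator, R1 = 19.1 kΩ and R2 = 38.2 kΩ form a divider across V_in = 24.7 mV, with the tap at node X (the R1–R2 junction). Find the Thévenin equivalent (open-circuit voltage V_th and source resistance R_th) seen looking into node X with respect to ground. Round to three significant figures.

V_th ≈ 16.5 mV, R_th ≈ 12.7 kΩ

Open-circuit (no load on X): V_th = V_in · R2/(R1 + R2) = 24.7 × 38.2/(19.10 + 38.2) = 16.47 mV.
Zeroing V_in shorts the top of R1 to ground, so R_th = R1 ‖ R2 = 12.73 kΩ.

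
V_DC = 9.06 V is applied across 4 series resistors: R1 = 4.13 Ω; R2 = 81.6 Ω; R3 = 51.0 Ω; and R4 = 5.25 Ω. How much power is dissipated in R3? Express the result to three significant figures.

The common current is I = 9.06/142.0 = 0.06381 A.
P = I²R = 0.004072 × 51.0 = 0.2077 W.

P ≈ 0.208 W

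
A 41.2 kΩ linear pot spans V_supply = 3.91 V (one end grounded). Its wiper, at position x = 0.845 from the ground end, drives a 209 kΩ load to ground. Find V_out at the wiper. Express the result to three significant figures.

Split the track: R_lower = x·R_p = 34.81 kΩ, R_upper = (1−x)·R_p = 6.386 kΩ.
R_L loads the lower segment: effective lower R = 29.84 kΩ.
Then V_out = V_supply · 29.84/(6.386 + 29.84) = 3.221 V.

V_out ≈ 3.22 V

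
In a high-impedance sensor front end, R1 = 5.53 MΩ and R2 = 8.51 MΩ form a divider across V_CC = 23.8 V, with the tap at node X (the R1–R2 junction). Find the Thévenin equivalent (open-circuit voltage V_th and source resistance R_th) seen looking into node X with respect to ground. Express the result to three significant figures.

Open-circuit (no load on X): V_th = V_CC · R2/(R1 + R2) = 23.8 × 8.51/(5.530 + 8.51) = 14.43 V.
Zeroing V_CC shorts the top of R1 to ground, so R_th = R1 ‖ R2 = 3.352 MΩ.

V_th ≈ 14.4 V, R_th ≈ 3.35 MΩ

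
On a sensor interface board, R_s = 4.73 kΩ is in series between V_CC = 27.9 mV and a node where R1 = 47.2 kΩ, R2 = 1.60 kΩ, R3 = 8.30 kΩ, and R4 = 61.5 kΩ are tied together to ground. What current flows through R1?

Equivalent of the parallel group: R_p = 1.277 kΩ.
Node voltage V_A = V_CC · R_p/(R_s + R_p) = 27.9 × 0.2126 = 5.932 mV.
Branch current I = V_A/R1 = 5.932/47.2 = 0.1257 µA.
(Check via current divider: I_total = 4.644 µA; share G_k/ΣG = 0.02706 → same result.)

I ≈ 0.126 µA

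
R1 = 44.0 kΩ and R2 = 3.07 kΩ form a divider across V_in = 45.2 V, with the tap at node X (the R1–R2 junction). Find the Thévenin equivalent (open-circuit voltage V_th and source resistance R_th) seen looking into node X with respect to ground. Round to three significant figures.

V_th is the unloaded tap voltage: V_in · R2/(R1+R2) = 45.2 × 0.06522 = 2.948 V.
Zeroing V_in shorts the top of R1 to ground, so R_th = R1 ‖ R2 = 2.870 kΩ.

V_th ≈ 2.95 V, R_th ≈ 2.87 kΩ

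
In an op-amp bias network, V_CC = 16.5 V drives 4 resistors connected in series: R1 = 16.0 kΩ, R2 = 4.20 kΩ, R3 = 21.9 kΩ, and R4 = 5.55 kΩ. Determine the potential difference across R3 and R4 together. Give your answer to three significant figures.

V ≈ 9.51 V

Series total: ΣR = 16.0 + 4.20 + 21.9 + 5.55 = 47.65 kΩ.
R_{R3..R4} = 21.9 + 5.55 = 27.45 kΩ.
V = V_CC · R/ΣR = 16.5 × 0.5761 = 9.505 V.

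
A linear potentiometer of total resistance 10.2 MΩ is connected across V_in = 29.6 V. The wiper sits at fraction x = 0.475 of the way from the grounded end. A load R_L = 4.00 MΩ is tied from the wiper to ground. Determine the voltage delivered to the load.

V_out ≈ 8.59 V

Lower segment x·R_p = 4.845 MΩ; upper segment (1−x)·R_p = 5.355 MΩ.
Lower segment in parallel with the load: 4.845 ‖ 4.00 = 2.191 MΩ.
Loaded-divider output: V_out = 29.6 × 0.2904 = 8.595 V.
(Unloaded: V_out = x·V_in = 14.1 V.)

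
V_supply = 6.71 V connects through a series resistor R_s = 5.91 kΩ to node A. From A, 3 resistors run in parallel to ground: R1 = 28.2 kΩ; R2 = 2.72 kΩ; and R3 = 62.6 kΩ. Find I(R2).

I ≈ 0.710 mA

Equivalent of the parallel group: R_p = 2.386 kΩ.
V_A = 6.71 × 2.386/8.296 = 1.930 V.
I(R2) = V_A / R2 = 1.930/2.72 = 0.7095 mA.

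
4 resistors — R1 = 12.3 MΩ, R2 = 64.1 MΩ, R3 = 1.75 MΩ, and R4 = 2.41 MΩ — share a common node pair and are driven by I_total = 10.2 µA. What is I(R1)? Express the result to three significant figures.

Total conductance ΣG = 1/12.3 + 1/64.1 + 1/1.75 + 1/2.41 = 1.083 (units of 1/MΩ).
By the current-divider rule, I = I_total · G_k/ΣG = 10.2 × 0.07505 = 0.7655 µA.

I ≈ 0.766 µA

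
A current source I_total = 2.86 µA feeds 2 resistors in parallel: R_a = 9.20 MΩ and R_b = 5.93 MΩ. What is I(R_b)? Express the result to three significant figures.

Two-branch current divider: I_k = I_total · R_other/(R_1 + R_2).
I(R_b) = 2.86 × 9.20/(9.20 + 5.93) = 2.86 × 0.6081 = 1.739 µA.

I ≈ 1.74 µA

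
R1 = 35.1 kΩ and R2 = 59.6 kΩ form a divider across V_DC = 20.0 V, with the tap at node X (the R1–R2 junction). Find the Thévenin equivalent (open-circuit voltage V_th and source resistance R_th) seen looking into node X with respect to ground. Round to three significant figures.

V_th ≈ 12.6 V, R_th ≈ 22.1 kΩ

With X open, the divider is unloaded: V_th = 20.0 × 59.6/94.70 = 12.59 V.
With V_DC suppressed (replaced by a short), R_th = R1 ‖ R2 = (35.10 × 59.6)/(35.10 + 59.6) = 22.09 kΩ.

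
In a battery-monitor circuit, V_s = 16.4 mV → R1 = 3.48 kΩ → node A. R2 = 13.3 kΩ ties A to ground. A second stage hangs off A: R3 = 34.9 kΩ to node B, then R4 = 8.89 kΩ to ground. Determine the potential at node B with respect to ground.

V_B ≈ 2.48 mV

Looking into the second stage from A: R3 + R4 = 43.79 kΩ appears in parallel with R2.
R2 ‖ (R3+R4) = 10.20 kΩ.
So V_A = 16.4 × 0.7456 = 12.23 mV.
Stage 2 is unloaded, so V_B = V_A · R4/(R3+R4) = 12.23 × 8.89/43.79 = 2.483 mV.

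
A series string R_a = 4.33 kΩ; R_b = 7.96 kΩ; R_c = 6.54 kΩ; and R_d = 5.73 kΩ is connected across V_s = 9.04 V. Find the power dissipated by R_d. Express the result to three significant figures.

P ≈ 0.776 mW

The common current is I = 9.04/24.56 = 0.3681 mA.
V(R_d) = I·R = 2.109 V; P = V·I = 2.109 × 0.3681 = 0.7763 mW.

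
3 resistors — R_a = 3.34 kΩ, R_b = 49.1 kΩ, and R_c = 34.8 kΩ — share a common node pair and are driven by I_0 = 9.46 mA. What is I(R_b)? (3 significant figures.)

I ≈ 0.553 mA

Total conductance ΣG = 1/3.34 + 1/49.1 + 1/34.8 = 0.3485 (units of 1/kΩ).
Current divider: I(R_b) = I_0 · G_k/ΣG = 9.46 × (0.02037/0.3485) = 9.46 × 0.05844 = 0.5528 mA.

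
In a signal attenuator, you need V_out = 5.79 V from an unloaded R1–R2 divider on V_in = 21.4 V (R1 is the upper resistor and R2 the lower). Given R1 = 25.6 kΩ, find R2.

Required fraction k = V_out/V_in = 0.2706.
So R2 = R1 · V_out/(V_in − V_out) = 25.6 × 5.79/(21.4 − 5.79) = 25.6 × 0.3709 = 9.495 kΩ.

R2 ≈ 9.50 kΩ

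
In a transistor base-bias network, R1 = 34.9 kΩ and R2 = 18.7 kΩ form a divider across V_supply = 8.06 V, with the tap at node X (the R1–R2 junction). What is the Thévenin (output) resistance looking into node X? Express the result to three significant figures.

With V_supply suppressed (replaced by a short), R_th = R1 ‖ R2 = (34.90 × 18.7)/(34.90 + 18.7) = 12.18 kΩ.

R_th ≈ 12.2 kΩ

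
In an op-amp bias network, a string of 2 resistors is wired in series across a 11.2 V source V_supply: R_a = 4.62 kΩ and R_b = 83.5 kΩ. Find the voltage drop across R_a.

ΣR = 4.62 + 83.5 = 88.12 kΩ.
Voltage divider: V = V_supply · (4.620 / 88.12) = 11.2 × 0.05243 = 0.5872 V.

V ≈ 0.587 V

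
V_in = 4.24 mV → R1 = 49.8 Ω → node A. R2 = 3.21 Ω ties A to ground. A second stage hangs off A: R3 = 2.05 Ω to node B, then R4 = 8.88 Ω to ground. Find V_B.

Node A sees R2 in parallel with the series input of stage 2, R3 + R4 = 10.93 Ω.
R2 ‖ (R3+R4) = 2.481 Ω.
V_A = 4.24 × 2.481/(49.8 + 2.481) = 0.2012 mV.
V_B = V_A × 0.8124 = 0.1635 mV.

V_B ≈ 0.163 mV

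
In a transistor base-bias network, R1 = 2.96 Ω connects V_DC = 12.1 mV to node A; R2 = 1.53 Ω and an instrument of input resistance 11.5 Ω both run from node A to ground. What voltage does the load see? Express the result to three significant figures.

V_out ≈ 3.79 mV

The load sits in parallel with R2, giving an effective lower resistance R2' = R2·R_L/(R2+R_L) = 1.350 Ω.
Now apply the divider: V_out = 12.1 × 0.3133 = 3.791 mV.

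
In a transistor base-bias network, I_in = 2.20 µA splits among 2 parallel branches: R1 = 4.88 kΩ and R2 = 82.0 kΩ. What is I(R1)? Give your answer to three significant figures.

I ≈ 2.08 µA

Two-branch current divider: I_k = I_in · R_other/(R_1 + R_2).
I(R1) = 2.20 × 82.0/(4.88 + 82.0) = 2.20 × 0.9438 = 2.076 µA.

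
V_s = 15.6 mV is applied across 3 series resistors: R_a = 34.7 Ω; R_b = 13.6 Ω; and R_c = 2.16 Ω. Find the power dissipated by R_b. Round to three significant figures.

Series current I = V_s/ΣR = 15.6/50.46 = 0.3092 mA.
P = I²R = 0.09558 × 13.6 = 1.300 µW.

P ≈ 1.30 µW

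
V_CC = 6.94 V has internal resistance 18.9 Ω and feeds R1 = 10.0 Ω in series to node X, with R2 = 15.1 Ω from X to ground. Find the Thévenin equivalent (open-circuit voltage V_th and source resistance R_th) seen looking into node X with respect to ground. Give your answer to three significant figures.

V_th ≈ 2.38 V, R_th ≈ 9.92 Ω

R1' = 18.9 + 10.0 = 28.90 Ω (source resistance + R1).
With X open, the divider is unloaded: V_th = 6.94 × 15.1/44.00 = 2.382 V.
With V_CC suppressed (replaced by a short), R_th = R1' ‖ R2 = (28.90 × 15.1)/(28.90 + 15.1) = 9.918 Ω.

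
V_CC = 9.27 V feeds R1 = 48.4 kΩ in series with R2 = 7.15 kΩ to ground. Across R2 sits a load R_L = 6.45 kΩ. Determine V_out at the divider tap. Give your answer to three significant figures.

First combine the lower leg with the load: R2 ‖ R_L = 3.391 kΩ.
Then V_out = V_CC · R2'/(R1 + R2') = 9.27 × 3.391/51.79 = 0.6069 V.

V_out ≈ 0.607 V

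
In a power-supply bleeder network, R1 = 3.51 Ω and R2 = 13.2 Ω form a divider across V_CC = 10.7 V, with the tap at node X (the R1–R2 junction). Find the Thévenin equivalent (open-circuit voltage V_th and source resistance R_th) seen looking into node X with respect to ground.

Open-circuit (no load on X): V_th = V_CC · R2/(R1 + R2) = 10.7 × 13.2/(3.510 + 13.2) = 8.452 V.
Zeroing V_CC shorts the top of R1 to ground, so R_th = R1 ‖ R2 = 2.773 Ω.

V_th ≈ 8.45 V, R_th ≈ 2.77 Ω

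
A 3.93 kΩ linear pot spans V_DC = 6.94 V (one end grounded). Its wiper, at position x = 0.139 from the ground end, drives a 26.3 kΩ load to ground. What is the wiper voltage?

V_out ≈ 0.948 V

Split the track: R_lower = x·R_p = 0.5463 kΩ, R_upper = (1−x)·R_p = 3.384 kΩ.
Lower segment in parallel with the load: 0.5463 ‖ 26.3 = 0.5352 kΩ.
Then V_out = V_DC · 0.5352/(3.384 + 0.5352) = 0.9477 V.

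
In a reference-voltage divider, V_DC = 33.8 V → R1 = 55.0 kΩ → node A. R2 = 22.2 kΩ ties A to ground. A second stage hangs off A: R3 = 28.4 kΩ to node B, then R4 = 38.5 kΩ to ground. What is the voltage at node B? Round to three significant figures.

V_B ≈ 4.52 V

Node A sees R2 in parallel with the series input of stage 2, R3 + R4 = 66.90 kΩ.
R2 ‖ (R3+R4) = 16.67 kΩ.
First divider: V_A = V_DC · 16.67/(55.0 + 16.67) = 7.861 V.
Stage 2 is unloaded, so V_B = V_A · R4/(R3+R4) = 7.861 × 38.5/66.90 = 4.524 V.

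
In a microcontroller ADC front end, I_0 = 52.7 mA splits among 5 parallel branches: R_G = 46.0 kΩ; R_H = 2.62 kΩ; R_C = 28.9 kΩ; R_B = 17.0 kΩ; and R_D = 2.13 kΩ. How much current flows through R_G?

I ≈ 1.19 mA

ΣG = 1/46.0 + 1/2.62 + 1/28.9 + 1/17.0 + 1/2.13 = 0.9663.
Current divider: I(R_G) = I_0 · G_k/ΣG = 52.7 × (0.02174/0.9663) = 52.7 × 0.02250 = 1.186 mA.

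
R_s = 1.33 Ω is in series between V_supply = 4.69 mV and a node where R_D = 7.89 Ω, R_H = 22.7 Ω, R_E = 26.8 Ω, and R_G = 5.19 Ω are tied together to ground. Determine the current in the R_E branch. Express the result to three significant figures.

Combine the parallel branches: R_p = (1/7.89 + 1/22.7 + 1/26.8 + 1/5.19)⁻¹ = 2.495 Ω.
V_A = 4.69 × 2.495/3.825 = 3.059 mV.
I(R_E) = V_A / R_E = 3.059/26.8 = 0.1142 mA.
(Equivalently: I_total = 1.226 mA, then current-divider fraction G_k/ΣG = 0.09310.)

I ≈ 0.114 mA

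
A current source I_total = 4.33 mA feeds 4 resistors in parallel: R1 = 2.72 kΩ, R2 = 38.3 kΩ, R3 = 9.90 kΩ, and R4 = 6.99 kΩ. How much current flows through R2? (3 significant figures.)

I ≈ 0.177 mA

ΣG = 1/2.72 + 1/38.3 + 1/9.90 + 1/6.99 = 0.6378.
Current divider: I(R2) = I_total · G_k/ΣG = 4.33 × (0.02611/0.6378) = 4.33 × 0.04094 = 0.1772 mA.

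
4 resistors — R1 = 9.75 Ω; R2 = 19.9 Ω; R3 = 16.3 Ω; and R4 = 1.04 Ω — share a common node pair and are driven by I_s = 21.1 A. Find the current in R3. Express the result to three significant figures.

I ≈ 1.10 A

Conductances: ΣG = 1/9.75 + 1/19.9 + 1/16.3 + 1/1.04 = 1.176 (1/Ω).
By the current-divider rule, I = I_s · G_k/ΣG = 21.1 × 0.05218 = 1.101 A.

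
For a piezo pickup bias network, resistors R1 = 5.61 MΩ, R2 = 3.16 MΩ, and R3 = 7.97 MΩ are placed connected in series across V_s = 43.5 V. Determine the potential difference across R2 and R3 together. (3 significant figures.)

Series total: ΣR = 5.61 + 3.16 + 7.97 = 16.74 MΩ.
R_{R2..R3} = 3.16 + 7.97 = 11.13 MΩ.
Voltage divider: V = V_s · (11.13 / 16.74) = 43.5 × 0.6649 = 28.92 V.

V ≈ 28.9 V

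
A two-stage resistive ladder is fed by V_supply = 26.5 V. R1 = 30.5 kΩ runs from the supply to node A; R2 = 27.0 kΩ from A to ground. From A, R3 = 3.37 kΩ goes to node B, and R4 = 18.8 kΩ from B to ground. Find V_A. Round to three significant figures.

The second stage (R3 + R4 = 22.17 kΩ) loads node A in parallel with R2.
R2 ‖ (R3+R4) = 12.17 kΩ.
First divider: V_A = V_supply · 12.17/(30.5 + 12.17) = 7.560 V.

V_A ≈ 7.56 V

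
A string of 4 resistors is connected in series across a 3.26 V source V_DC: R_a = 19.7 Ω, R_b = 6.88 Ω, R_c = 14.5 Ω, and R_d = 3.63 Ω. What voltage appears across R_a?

V ≈ 1.44 V

ΣR = 19.7 + 6.88 + 14.5 + 3.63 = 44.71 Ω.
V = V_DC · R/ΣR = 3.26 × 0.4406 = 1.436 V.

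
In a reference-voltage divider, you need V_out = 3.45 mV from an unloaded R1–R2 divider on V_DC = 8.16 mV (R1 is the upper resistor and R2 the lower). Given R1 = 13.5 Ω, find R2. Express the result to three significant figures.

Required fraction k = V_out/V_DC = 0.4228.
Rearranging, R2 = R1·k/(1−k) = 13.5 × 0.7325 = 9.889 Ω.

R2 ≈ 9.89 Ω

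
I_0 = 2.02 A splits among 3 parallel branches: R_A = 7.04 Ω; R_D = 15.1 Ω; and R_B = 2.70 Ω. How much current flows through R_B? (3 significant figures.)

I ≈ 1.29 A

Conductances: ΣG = 1/7.04 + 1/15.1 + 1/2.70 = 0.5786 (1/Ω).
Current divider: I(R_B) = I_0 · G_k/ΣG = 2.02 × (0.3704/0.5786) = 2.02 × 0.6401 = 1.293 A.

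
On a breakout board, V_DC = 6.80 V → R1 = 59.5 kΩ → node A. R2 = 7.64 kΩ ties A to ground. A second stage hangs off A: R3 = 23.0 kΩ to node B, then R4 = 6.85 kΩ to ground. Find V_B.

Looking into the second stage from A: R3 + R4 = 29.85 kΩ appears in parallel with R2.
R2 ‖ (R3+R4) = 6.083 kΩ.
V_A = 6.80 × 6.083/(59.5 + 6.083) = 0.6307 V.
Stage 2 is unloaded, so V_B = V_A · R4/(R3+R4) = 0.6307 × 6.85/29.85 = 0.1447 V.

V_B ≈ 0.145 V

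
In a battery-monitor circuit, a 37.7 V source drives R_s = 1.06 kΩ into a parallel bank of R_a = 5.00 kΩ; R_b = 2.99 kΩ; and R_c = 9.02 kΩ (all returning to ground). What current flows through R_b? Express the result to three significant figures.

Combine the parallel branches: R_p = (1/5.00 + 1/2.99 + 1/9.02)⁻¹ = 1.550 kΩ.
V_A by voltage divider: V_A = 37.7 × 1.550/(1.06 + 1.550) = 22.39 V.
Branch current I = V_A/R_b = 22.39/2.99 = 7.487 mA.

I ≈ 7.49 mA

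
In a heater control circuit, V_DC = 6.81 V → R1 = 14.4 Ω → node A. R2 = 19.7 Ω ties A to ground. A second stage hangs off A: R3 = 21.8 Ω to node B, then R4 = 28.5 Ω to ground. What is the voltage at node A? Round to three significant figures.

The second stage (R3 + R4 = 50.30 Ω) loads node A in parallel with R2.
R2 ‖ (R3+R4) = 14.16 Ω.
V_A = 6.81 × 14.16/(14.4 + 14.16) = 3.376 V.

V_A ≈ 3.38 V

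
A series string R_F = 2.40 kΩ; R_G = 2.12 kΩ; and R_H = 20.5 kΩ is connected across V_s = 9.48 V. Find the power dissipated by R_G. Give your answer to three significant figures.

ΣR = 25.02 kΩ → I = 9.48/25.02 = 0.3789 mA.
P(R_G) = I²·R_G = (0.3789)² × 2.12 = 0.3044 mW.

P ≈ 0.304 mW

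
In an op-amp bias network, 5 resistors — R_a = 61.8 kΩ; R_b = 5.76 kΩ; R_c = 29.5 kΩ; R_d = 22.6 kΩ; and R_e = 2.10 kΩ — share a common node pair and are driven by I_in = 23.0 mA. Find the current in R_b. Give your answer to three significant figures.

Total conductance ΣG = 1/61.8 + 1/5.76 + 1/29.5 + 1/22.6 + 1/2.10 = 0.7441 (units of 1/kΩ).
R_b takes the fraction G_k/ΣG = 0.1736/0.7441 = 0.2333, so I = 23.0 × 0.2333 = 5.366 mA.

I ≈ 5.37 mA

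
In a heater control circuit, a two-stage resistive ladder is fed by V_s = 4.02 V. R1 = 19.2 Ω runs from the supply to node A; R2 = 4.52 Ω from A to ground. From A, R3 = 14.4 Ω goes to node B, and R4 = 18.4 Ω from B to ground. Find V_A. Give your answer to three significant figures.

V_A ≈ 0.689 V

Node A sees R2 in parallel with the series input of stage 2, R3 + R4 = 32.80 Ω.
R2 ‖ (R3+R4) = 3.973 Ω.
First divider: V_A = V_s · 3.973/(19.2 + 3.973) = 0.6892 V.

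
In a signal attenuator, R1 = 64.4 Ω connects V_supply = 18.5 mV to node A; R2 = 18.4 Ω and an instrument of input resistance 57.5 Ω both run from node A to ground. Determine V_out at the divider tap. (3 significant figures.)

V_out ≈ 3.29 mV

The load sits in parallel with R2, giving an effective lower resistance R2' = R2·R_L/(R2+R_L) = 13.94 Ω.
Now apply the divider: V_out = 18.5 × 0.1779 = 3.292 mV.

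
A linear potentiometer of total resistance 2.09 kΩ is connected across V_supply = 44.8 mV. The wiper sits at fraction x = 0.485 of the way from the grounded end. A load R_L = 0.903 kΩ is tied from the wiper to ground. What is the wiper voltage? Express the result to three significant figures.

The pot divides into 1.076 kΩ above the wiper and 1.014 kΩ below.
(x·R_p) ‖ R_L = 0.4776 kΩ.
Loaded-divider output: V_out = 44.8 × 0.3073 = 13.77 mV.

V_out ≈ 13.8 mV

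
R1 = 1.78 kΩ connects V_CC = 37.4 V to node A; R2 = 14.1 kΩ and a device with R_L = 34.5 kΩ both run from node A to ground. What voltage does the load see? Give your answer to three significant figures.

V_out ≈ 31.8 V

R2 ‖ R_L = (14.1 × 34.5)/(14.1 + 34.5) = 10.01 kΩ.
Now apply the divider: V_out = 37.4 × 0.8490 = 31.75 V.
(Unloaded it would be 33.2 V; the load pulls it down.)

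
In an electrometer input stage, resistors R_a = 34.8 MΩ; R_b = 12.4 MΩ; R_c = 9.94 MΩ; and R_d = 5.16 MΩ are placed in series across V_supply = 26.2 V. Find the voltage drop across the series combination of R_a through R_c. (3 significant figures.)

Series total: ΣR = 34.8 + 12.4 + 9.94 + 5.16 = 62.30 MΩ.
R_{R_a..R_c} = 34.8 + 12.4 + 9.94 = 57.14 MΩ.
Voltage divider: V = V_supply · (57.14 / 62.30) = 26.2 × 0.9172 = 24.03 V.

V ≈ 24.0 V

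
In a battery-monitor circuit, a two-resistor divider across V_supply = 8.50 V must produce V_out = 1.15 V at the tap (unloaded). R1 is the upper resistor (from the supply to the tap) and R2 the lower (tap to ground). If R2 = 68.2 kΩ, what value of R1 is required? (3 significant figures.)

V_out/V_supply = R2/(R1+R2) = 0.1353.
Rearranging, R1 = R2·(1−k)/k = 68.2 × 6.391 = 435.9 kΩ.

R1 ≈ 436 kΩ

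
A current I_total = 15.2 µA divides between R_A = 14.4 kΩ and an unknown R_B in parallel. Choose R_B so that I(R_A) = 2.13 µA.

R_B ≈ 2.35 kΩ

In a two-way split, I_A/I_total = R_B/(R_A + R_B).
With f = 0.1401, R_B = R_A · f/(1−f) = 14.4 × 0.1630 = 2.347 kΩ.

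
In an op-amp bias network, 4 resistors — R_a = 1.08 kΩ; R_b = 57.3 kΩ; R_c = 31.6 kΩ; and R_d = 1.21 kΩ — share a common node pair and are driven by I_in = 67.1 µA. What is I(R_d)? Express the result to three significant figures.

Conductances: ΣG = 1/1.08 + 1/57.3 + 1/31.6 + 1/1.21 = 1.801 (1/kΩ).
By the current-divider rule, I = I_in · G_k/ΣG = 67.1 × 0.4588 = 30.78 µA.

I ≈ 30.8 µA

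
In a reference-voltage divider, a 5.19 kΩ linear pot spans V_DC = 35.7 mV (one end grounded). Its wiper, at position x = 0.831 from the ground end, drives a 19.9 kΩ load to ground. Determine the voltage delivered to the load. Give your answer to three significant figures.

Lower segment x·R_p = 4.313 kΩ; upper segment (1−x)·R_p = 0.8771 kΩ.
Lower segment in parallel with the load: 4.313 ‖ 19.9 = 3.545 kΩ.
V_out = 35.7 × 3.545/(0.8771 + 3.545) = 28.62 mV.

V_out ≈ 28.6 mV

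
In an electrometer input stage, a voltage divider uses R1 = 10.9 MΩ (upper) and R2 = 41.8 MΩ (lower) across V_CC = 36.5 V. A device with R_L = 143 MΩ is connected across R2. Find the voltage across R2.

V_out ≈ 27.3 V

R2 ‖ R_L = (41.8 × 143)/(41.8 + 143) = 32.35 MΩ.
Voltage divider with the loaded lower leg: V_out = 36.5 × 32.35/(10.9 + 32.35) = 36.5 × 0.7479 = 27.30 V.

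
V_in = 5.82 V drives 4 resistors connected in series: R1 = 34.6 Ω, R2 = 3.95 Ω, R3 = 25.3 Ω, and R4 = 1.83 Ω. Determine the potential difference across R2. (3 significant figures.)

V ≈ 0.350 V

ΣR = 34.6 + 3.95 + 25.3 + 1.83 = 65.68 Ω.
V = V_in · R/ΣR = 5.82 × 0.06014 = 0.3500 V.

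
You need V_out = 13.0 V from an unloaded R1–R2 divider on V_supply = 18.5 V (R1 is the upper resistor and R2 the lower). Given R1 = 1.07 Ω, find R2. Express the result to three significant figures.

R2 ≈ 2.53 Ω

V_out/V_supply = R2/(R1+R2) = 0.7027.
R2 = R1 · 0.7027/(1 − 0.7027) = 2.529 Ω.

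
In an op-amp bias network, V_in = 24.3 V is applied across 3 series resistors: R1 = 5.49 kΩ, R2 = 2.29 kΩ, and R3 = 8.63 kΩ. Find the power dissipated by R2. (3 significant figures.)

ΣR = 16.41 kΩ → I = 24.3/16.41 = 1.481 mA.
P(R2) = I²·R2 = (1.481)² × 2.29 = 5.021 mW.

P ≈ 5.02 mW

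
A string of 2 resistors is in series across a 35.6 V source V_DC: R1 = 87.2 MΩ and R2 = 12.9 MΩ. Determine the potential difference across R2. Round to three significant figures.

Total series resistance ΣR = 87.2 + 12.9 = 100.1 MΩ.
V = V_DC · R/ΣR = 35.6 × 0.1289 = 4.588 V.

V ≈ 4.59 V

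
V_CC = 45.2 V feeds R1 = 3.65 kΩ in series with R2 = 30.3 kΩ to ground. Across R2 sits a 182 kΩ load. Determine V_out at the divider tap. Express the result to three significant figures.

V_out ≈ 39.6 V

First combine the lower leg with the load: R2 ‖ R_L = 25.98 kΩ.
Voltage divider with the loaded lower leg: V_out = 45.2 × 25.98/(3.65 + 25.98) = 45.2 × 0.8768 = 39.63 V.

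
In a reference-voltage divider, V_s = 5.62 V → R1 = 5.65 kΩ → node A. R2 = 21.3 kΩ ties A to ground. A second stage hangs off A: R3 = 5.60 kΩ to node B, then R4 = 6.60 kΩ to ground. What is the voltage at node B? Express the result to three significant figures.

V_B ≈ 1.76 V

The second stage (R3 + R4 = 12.20 kΩ) loads node A in parallel with R2.
R2 ‖ (R3+R4) = 7.757 kΩ.
V_A = 5.62 × 7.757/(5.65 + 7.757) = 3.252 V.
Stage 2 is unloaded, so V_B = V_A · R4/(R3+R4) = 3.252 × 6.60/12.20 = 1.759 V.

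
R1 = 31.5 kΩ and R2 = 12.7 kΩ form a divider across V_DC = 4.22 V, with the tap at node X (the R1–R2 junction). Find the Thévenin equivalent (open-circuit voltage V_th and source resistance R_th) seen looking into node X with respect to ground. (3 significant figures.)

With X open, the divider is unloaded: V_th = 4.22 × 12.7/44.20 = 1.213 V.
Looking into X with the source shorted: R_th = R1·R2/(R1+R2) = 31.50 × 12.7/44.20 = 9.051 kΩ.

V_th ≈ 1.21 V, R_th ≈ 9.05 kΩ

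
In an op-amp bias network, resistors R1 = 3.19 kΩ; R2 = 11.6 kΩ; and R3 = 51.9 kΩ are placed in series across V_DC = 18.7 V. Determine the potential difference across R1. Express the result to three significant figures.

ΣR = 3.19 + 11.6 + 51.9 = 66.69 kΩ.
By the voltage-divider rule, V = 18.7 × 3.190/66.69 = 0.8945 V.

V ≈ 0.894 V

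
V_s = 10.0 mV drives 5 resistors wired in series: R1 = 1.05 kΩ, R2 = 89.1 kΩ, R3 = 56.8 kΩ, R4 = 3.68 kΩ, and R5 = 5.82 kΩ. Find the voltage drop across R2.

Series total: ΣR = 1.05 + 89.1 + 56.8 + 3.68 + 5.82 = 156.4 kΩ.
V = V_s · R/ΣR = 10.0 × 0.5695 = 5.695 mV.

V ≈ 5.70 mV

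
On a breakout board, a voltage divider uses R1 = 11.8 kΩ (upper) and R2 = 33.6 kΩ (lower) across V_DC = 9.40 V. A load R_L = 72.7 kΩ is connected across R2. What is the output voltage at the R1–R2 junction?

R2 ‖ R_L = (33.6 × 72.7)/(33.6 + 72.7) = 22.98 kΩ.
Then V_out = V_DC · R2'/(R1 + R2') = 9.40 × 22.98/34.78 = 6.211 V.

V_out ≈ 6.21 V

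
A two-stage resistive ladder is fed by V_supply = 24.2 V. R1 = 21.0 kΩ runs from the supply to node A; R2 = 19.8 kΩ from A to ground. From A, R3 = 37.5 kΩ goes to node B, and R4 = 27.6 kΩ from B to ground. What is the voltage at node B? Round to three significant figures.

Node A sees R2 in parallel with the series input of stage 2, R3 + R4 = 65.10 kΩ.
R2 ‖ (R3+R4) = 15.18 kΩ.
So V_A = 24.2 × 0.4196 = 10.15 V.
Then the unloaded second divider: V_B = V_A × R4/(R3+R4) = 10.15 × 0.4240 = 4.305 V.

V_B ≈ 4.31 V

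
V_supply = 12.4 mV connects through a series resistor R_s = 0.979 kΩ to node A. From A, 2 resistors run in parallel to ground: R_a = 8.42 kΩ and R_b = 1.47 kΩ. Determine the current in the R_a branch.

Combine the parallel branches: R_p = (1/8.42 + 1/1.47)⁻¹ = 1.252 kΩ.
V_A = 12.4 × 1.252/2.231 = 6.957 mV.
Branch current I = V_A/R_a = 6.957/8.42 = 0.8263 µA.
(Check via current divider: I_total = 5.559 µA; share G_k/ΣG = 0.1486 → same result.)

I ≈ 0.826 µA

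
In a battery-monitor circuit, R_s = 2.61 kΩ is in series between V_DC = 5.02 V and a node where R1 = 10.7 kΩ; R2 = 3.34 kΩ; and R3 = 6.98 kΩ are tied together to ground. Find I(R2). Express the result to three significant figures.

I ≈ 0.626 mA

Equivalent of the parallel group: R_p = 1.865 kΩ.
V_A by voltage divider: V_A = 5.02 × 1.865/(2.61 + 1.865) = 2.092 V.
Branch current I = V_A/R2 = 2.092/3.34 = 0.6264 mA.
(Check via current divider: I_total = 1.122 mA; share G_k/ΣG = 0.5585 → same result.)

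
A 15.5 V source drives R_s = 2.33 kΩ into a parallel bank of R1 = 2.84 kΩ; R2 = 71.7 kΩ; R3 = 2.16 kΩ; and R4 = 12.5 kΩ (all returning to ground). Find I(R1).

Combine the parallel branches: R_p = (1/2.84 + 1/71.7 + 1/2.16 + 1/12.5)⁻¹ = 1.100 kΩ.
V_A = 15.5 × 1.100/3.430 = 4.971 V.
I(R1) = V_A / R1 = 4.971/2.84 = 1.750 mA.
(Equivalently: I_total = 4.519 mA, then current-divider fraction G_k/ΣG = 0.3874.)

I ≈ 1.75 mA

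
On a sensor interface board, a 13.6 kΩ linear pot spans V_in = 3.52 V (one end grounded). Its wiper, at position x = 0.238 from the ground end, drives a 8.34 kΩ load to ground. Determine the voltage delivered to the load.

V_out ≈ 0.647 V

Split the track: R_lower = x·R_p = 3.237 kΩ, R_upper = (1−x)·R_p = 10.36 kΩ.
(x·R_p) ‖ R_L = 2.332 kΩ.
V_out = 3.52 × 2.332/(10.36 + 2.332) = 0.6466 V.
(Unloaded: V_out = x·V_in = 0.838 V.)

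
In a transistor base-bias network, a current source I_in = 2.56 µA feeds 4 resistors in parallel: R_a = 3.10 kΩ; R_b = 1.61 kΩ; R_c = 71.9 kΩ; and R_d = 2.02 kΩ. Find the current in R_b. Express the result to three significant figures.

I ≈ 1.09 µA

ΣG = 1/3.10 + 1/1.61 + 1/71.9 + 1/2.02 = 1.453.
R_b takes the fraction G_k/ΣG = 0.6211/1.453 = 0.4276, so I = 2.56 × 0.4276 = 1.095 µA.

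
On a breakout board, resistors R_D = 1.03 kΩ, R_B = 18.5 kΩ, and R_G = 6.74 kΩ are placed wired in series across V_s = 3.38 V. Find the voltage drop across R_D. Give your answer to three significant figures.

ΣR = 1.03 + 18.5 + 6.74 = 26.27 kΩ.
Voltage divider: V = V_s · (1.030 / 26.27) = 3.38 × 0.03921 = 0.1325 V.

V ≈ 0.133 V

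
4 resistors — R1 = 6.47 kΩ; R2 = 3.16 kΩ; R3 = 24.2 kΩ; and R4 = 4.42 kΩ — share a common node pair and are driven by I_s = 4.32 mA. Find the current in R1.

Total conductance ΣG = 1/6.47 + 1/3.16 + 1/24.2 + 1/4.42 = 0.7386 (units of 1/kΩ).
By the current-divider rule, I = I_s · G_k/ΣG = 4.32 × 0.2093 = 0.9040 mA.

I ≈ 0.904 mA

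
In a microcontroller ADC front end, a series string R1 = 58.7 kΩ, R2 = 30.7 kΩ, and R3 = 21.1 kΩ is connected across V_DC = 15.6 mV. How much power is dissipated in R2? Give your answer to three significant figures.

P ≈ 0.612 nW

The common current is I = 15.6/110.5 = 0.1412 µA.
P = I²R = 0.01993 × 30.7 = 0.6119 nW.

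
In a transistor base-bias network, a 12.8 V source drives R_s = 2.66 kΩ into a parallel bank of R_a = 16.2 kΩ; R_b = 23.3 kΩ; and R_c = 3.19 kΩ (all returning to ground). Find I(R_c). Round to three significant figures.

I ≈ 1.90 mA

Equivalent of the parallel group: R_p = 2.392 kΩ.
V_A = 12.8 × 2.392/5.052 = 6.060 V.
I(R_c) = V_A / R_c = 6.060/3.19 = 1.900 mA.
(Equivalently: I_total = 2.534 mA, then current-divider fraction G_k/ΣG = 0.7497.)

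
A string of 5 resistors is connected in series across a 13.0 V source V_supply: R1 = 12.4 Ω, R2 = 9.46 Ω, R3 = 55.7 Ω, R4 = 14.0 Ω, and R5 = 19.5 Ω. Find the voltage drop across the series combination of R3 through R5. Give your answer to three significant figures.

Total series resistance ΣR = 12.4 + 9.46 + 55.7 + 14.0 + 19.5 = 111.1 Ω.
R_{R3..R5} = 55.7 + 14.0 + 19.5 = 89.20 Ω.
Voltage divider: V = V_supply · (89.20 / 111.1) = 13.0 × 0.8032 = 10.44 V.

V ≈ 10.4 V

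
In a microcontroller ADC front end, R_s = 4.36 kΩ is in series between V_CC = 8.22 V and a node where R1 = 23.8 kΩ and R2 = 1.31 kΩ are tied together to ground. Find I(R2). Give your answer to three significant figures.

Equivalent of the parallel group: R_p = 1.242 kΩ.
V_A = 8.22 × 1.242/5.602 = 1.822 V.
Branch current I = V_A/R2 = 1.822/1.31 = 1.391 mA.

I ≈ 1.39 mA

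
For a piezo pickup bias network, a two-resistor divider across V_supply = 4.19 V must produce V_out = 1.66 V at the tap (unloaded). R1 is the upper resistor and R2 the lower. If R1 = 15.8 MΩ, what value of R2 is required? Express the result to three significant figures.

V_out/V_supply = R2/(R1+R2) = 0.3962.
Rearranging, R2 = R1·k/(1−k) = 15.8 × 0.6561 = 10.37 MΩ.

R2 ≈ 10.4 MΩ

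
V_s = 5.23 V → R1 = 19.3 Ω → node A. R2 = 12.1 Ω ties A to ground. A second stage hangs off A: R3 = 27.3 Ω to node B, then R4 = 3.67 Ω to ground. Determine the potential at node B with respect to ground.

Looking into the second stage from A: R3 + R4 = 30.97 Ω appears in parallel with R2.
Effective lower resistance at A: R2 ‖ 30.97 = 8.701 Ω.
So V_A = 5.23 × 0.3107 = 1.625 V.
V_B = V_A × 0.1185 = 0.1926 V.

V_B ≈ 0.193 V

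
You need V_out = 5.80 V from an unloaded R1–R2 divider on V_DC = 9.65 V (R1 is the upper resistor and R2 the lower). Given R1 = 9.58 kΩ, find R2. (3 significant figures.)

R2 ≈ 14.4 kΩ

V_out/V_DC = R2/(R1+R2) = 0.6010.
R2 = R1 · 0.6010/(1 − 0.6010) = 14.43 kΩ.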